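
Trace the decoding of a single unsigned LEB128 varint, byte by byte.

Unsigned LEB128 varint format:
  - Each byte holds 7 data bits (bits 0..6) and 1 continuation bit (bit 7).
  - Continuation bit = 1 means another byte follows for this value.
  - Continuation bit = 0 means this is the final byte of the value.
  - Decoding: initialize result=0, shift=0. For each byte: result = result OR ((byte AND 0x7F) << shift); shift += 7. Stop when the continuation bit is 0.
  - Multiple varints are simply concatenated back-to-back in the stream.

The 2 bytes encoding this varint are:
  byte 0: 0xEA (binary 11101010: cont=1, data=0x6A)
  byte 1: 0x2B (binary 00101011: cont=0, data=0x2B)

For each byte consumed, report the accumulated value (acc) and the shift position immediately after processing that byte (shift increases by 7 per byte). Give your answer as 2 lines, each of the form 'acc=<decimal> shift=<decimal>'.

byte 0=0xEA: payload=0x6A=106, contrib = 106<<0 = 106; acc -> 106, shift -> 7
byte 1=0x2B: payload=0x2B=43, contrib = 43<<7 = 5504; acc -> 5610, shift -> 14

Answer: acc=106 shift=7
acc=5610 shift=14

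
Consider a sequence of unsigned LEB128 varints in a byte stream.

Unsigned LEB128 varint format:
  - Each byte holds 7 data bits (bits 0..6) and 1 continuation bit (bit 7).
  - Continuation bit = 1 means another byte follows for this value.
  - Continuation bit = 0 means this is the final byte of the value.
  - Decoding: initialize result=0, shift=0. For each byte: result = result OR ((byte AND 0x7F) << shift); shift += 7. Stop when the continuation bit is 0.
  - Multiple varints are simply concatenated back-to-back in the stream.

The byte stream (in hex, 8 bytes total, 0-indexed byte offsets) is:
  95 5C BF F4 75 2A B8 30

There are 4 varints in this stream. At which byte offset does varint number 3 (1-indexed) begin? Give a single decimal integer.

Answer: 5

Derivation:
  byte[0]=0x95 cont=1 payload=0x15=21: acc |= 21<<0 -> acc=21 shift=7
  byte[1]=0x5C cont=0 payload=0x5C=92: acc |= 92<<7 -> acc=11797 shift=14 [end]
Varint 1: bytes[0:2] = 95 5C -> value 11797 (2 byte(s))
  byte[2]=0xBF cont=1 payload=0x3F=63: acc |= 63<<0 -> acc=63 shift=7
  byte[3]=0xF4 cont=1 payload=0x74=116: acc |= 116<<7 -> acc=14911 shift=14
  byte[4]=0x75 cont=0 payload=0x75=117: acc |= 117<<14 -> acc=1931839 shift=21 [end]
Varint 2: bytes[2:5] = BF F4 75 -> value 1931839 (3 byte(s))
  byte[5]=0x2A cont=0 payload=0x2A=42: acc |= 42<<0 -> acc=42 shift=7 [end]
Varint 3: bytes[5:6] = 2A -> value 42 (1 byte(s))
  byte[6]=0xB8 cont=1 payload=0x38=56: acc |= 56<<0 -> acc=56 shift=7
  byte[7]=0x30 cont=0 payload=0x30=48: acc |= 48<<7 -> acc=6200 shift=14 [end]
Varint 4: bytes[6:8] = B8 30 -> value 6200 (2 byte(s))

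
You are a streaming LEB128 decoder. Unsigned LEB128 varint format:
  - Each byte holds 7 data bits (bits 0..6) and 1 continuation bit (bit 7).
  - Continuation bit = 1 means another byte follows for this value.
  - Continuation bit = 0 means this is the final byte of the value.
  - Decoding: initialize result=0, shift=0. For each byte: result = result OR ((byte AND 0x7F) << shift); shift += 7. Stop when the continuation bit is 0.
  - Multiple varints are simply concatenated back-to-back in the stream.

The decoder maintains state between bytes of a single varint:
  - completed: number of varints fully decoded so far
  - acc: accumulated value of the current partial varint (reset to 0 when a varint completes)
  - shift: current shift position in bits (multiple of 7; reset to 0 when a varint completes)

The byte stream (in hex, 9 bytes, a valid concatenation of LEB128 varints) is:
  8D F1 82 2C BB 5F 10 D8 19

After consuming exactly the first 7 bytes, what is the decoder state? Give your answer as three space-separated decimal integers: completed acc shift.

byte[0]=0x8D cont=1 payload=0x0D: acc |= 13<<0 -> completed=0 acc=13 shift=7
byte[1]=0xF1 cont=1 payload=0x71: acc |= 113<<7 -> completed=0 acc=14477 shift=14
byte[2]=0x82 cont=1 payload=0x02: acc |= 2<<14 -> completed=0 acc=47245 shift=21
byte[3]=0x2C cont=0 payload=0x2C: varint #1 complete (value=92321933); reset -> completed=1 acc=0 shift=0
byte[4]=0xBB cont=1 payload=0x3B: acc |= 59<<0 -> completed=1 acc=59 shift=7
byte[5]=0x5F cont=0 payload=0x5F: varint #2 complete (value=12219); reset -> completed=2 acc=0 shift=0
byte[6]=0x10 cont=0 payload=0x10: varint #3 complete (value=16); reset -> completed=3 acc=0 shift=0

Answer: 3 0 0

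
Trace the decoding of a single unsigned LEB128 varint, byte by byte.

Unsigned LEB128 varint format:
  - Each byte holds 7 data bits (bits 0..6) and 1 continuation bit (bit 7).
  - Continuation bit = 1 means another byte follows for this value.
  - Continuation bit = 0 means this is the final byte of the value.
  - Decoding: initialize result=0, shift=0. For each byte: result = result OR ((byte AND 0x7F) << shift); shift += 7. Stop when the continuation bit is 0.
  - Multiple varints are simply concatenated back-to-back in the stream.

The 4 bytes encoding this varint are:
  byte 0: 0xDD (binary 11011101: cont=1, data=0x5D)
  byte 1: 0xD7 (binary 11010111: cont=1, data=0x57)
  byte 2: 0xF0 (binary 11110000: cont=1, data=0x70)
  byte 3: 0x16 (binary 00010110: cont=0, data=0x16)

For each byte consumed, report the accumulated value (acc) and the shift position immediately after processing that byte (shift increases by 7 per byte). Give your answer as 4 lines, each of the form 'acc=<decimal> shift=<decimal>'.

Answer: acc=93 shift=7
acc=11229 shift=14
acc=1846237 shift=21
acc=47983581 shift=28

Derivation:
byte 0=0xDD: payload=0x5D=93, contrib = 93<<0 = 93; acc -> 93, shift -> 7
byte 1=0xD7: payload=0x57=87, contrib = 87<<7 = 11136; acc -> 11229, shift -> 14
byte 2=0xF0: payload=0x70=112, contrib = 112<<14 = 1835008; acc -> 1846237, shift -> 21
byte 3=0x16: payload=0x16=22, contrib = 22<<21 = 46137344; acc -> 47983581, shift -> 28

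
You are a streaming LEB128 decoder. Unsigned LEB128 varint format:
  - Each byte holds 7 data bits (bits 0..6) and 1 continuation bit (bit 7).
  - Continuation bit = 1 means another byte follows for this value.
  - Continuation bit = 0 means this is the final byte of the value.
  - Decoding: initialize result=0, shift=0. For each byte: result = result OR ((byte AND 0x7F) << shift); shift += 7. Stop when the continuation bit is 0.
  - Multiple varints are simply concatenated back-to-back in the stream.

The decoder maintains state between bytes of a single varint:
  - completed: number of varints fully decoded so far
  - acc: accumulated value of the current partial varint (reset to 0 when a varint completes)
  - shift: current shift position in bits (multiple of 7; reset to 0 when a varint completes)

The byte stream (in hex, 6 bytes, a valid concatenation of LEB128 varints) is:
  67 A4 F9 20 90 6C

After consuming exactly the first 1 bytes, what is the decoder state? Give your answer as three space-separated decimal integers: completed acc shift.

byte[0]=0x67 cont=0 payload=0x67: varint #1 complete (value=103); reset -> completed=1 acc=0 shift=0

Answer: 1 0 0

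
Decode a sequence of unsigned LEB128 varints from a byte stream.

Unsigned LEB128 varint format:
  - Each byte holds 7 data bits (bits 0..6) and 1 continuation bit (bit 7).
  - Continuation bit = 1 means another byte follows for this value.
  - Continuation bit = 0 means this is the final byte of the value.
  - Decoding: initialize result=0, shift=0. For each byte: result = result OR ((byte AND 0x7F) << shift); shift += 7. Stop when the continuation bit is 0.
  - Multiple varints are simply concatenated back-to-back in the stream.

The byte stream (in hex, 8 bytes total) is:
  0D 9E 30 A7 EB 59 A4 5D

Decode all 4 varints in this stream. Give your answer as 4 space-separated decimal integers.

  byte[0]=0x0D cont=0 payload=0x0D=13: acc |= 13<<0 -> acc=13 shift=7 [end]
Varint 1: bytes[0:1] = 0D -> value 13 (1 byte(s))
  byte[1]=0x9E cont=1 payload=0x1E=30: acc |= 30<<0 -> acc=30 shift=7
  byte[2]=0x30 cont=0 payload=0x30=48: acc |= 48<<7 -> acc=6174 shift=14 [end]
Varint 2: bytes[1:3] = 9E 30 -> value 6174 (2 byte(s))
  byte[3]=0xA7 cont=1 payload=0x27=39: acc |= 39<<0 -> acc=39 shift=7
  byte[4]=0xEB cont=1 payload=0x6B=107: acc |= 107<<7 -> acc=13735 shift=14
  byte[5]=0x59 cont=0 payload=0x59=89: acc |= 89<<14 -> acc=1471911 shift=21 [end]
Varint 3: bytes[3:6] = A7 EB 59 -> value 1471911 (3 byte(s))
  byte[6]=0xA4 cont=1 payload=0x24=36: acc |= 36<<0 -> acc=36 shift=7
  byte[7]=0x5D cont=0 payload=0x5D=93: acc |= 93<<7 -> acc=11940 shift=14 [end]
Varint 4: bytes[6:8] = A4 5D -> value 11940 (2 byte(s))

Answer: 13 6174 1471911 11940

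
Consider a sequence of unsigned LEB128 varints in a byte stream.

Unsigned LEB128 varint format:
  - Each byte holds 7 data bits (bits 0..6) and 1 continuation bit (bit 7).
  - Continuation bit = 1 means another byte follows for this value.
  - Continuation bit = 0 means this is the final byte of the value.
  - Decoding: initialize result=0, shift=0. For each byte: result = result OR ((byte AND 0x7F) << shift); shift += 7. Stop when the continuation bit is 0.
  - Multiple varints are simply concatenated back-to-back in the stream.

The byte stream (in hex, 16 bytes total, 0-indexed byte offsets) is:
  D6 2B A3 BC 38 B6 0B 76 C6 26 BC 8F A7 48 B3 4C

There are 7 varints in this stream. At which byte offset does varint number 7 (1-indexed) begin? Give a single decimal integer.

  byte[0]=0xD6 cont=1 payload=0x56=86: acc |= 86<<0 -> acc=86 shift=7
  byte[1]=0x2B cont=0 payload=0x2B=43: acc |= 43<<7 -> acc=5590 shift=14 [end]
Varint 1: bytes[0:2] = D6 2B -> value 5590 (2 byte(s))
  byte[2]=0xA3 cont=1 payload=0x23=35: acc |= 35<<0 -> acc=35 shift=7
  byte[3]=0xBC cont=1 payload=0x3C=60: acc |= 60<<7 -> acc=7715 shift=14
  byte[4]=0x38 cont=0 payload=0x38=56: acc |= 56<<14 -> acc=925219 shift=21 [end]
Varint 2: bytes[2:5] = A3 BC 38 -> value 925219 (3 byte(s))
  byte[5]=0xB6 cont=1 payload=0x36=54: acc |= 54<<0 -> acc=54 shift=7
  byte[6]=0x0B cont=0 payload=0x0B=11: acc |= 11<<7 -> acc=1462 shift=14 [end]
Varint 3: bytes[5:7] = B6 0B -> value 1462 (2 byte(s))
  byte[7]=0x76 cont=0 payload=0x76=118: acc |= 118<<0 -> acc=118 shift=7 [end]
Varint 4: bytes[7:8] = 76 -> value 118 (1 byte(s))
  byte[8]=0xC6 cont=1 payload=0x46=70: acc |= 70<<0 -> acc=70 shift=7
  byte[9]=0x26 cont=0 payload=0x26=38: acc |= 38<<7 -> acc=4934 shift=14 [end]
Varint 5: bytes[8:10] = C6 26 -> value 4934 (2 byte(s))
  byte[10]=0xBC cont=1 payload=0x3C=60: acc |= 60<<0 -> acc=60 shift=7
  byte[11]=0x8F cont=1 payload=0x0F=15: acc |= 15<<7 -> acc=1980 shift=14
  byte[12]=0xA7 cont=1 payload=0x27=39: acc |= 39<<14 -> acc=640956 shift=21
  byte[13]=0x48 cont=0 payload=0x48=72: acc |= 72<<21 -> acc=151635900 shift=28 [end]
Varint 6: bytes[10:14] = BC 8F A7 48 -> value 151635900 (4 byte(s))
  byte[14]=0xB3 cont=1 payload=0x33=51: acc |= 51<<0 -> acc=51 shift=7
  byte[15]=0x4C cont=0 payload=0x4C=76: acc |= 76<<7 -> acc=9779 shift=14 [end]
Varint 7: bytes[14:16] = B3 4C -> value 9779 (2 byte(s))

Answer: 14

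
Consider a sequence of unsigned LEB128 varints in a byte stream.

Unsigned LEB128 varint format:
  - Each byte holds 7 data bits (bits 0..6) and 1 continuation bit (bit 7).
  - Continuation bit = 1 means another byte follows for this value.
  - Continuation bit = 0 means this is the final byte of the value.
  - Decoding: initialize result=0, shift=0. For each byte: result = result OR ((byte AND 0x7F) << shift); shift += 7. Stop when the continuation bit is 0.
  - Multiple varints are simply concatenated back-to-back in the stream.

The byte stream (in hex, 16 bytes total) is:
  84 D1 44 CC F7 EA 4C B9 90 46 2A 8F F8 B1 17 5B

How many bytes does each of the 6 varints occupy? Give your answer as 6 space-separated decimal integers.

Answer: 3 4 3 1 4 1

Derivation:
  byte[0]=0x84 cont=1 payload=0x04=4: acc |= 4<<0 -> acc=4 shift=7
  byte[1]=0xD1 cont=1 payload=0x51=81: acc |= 81<<7 -> acc=10372 shift=14
  byte[2]=0x44 cont=0 payload=0x44=68: acc |= 68<<14 -> acc=1124484 shift=21 [end]
Varint 1: bytes[0:3] = 84 D1 44 -> value 1124484 (3 byte(s))
  byte[3]=0xCC cont=1 payload=0x4C=76: acc |= 76<<0 -> acc=76 shift=7
  byte[4]=0xF7 cont=1 payload=0x77=119: acc |= 119<<7 -> acc=15308 shift=14
  byte[5]=0xEA cont=1 payload=0x6A=106: acc |= 106<<14 -> acc=1752012 shift=21
  byte[6]=0x4C cont=0 payload=0x4C=76: acc |= 76<<21 -> acc=161135564 shift=28 [end]
Varint 2: bytes[3:7] = CC F7 EA 4C -> value 161135564 (4 byte(s))
  byte[7]=0xB9 cont=1 payload=0x39=57: acc |= 57<<0 -> acc=57 shift=7
  byte[8]=0x90 cont=1 payload=0x10=16: acc |= 16<<7 -> acc=2105 shift=14
  byte[9]=0x46 cont=0 payload=0x46=70: acc |= 70<<14 -> acc=1148985 shift=21 [end]
Varint 3: bytes[7:10] = B9 90 46 -> value 1148985 (3 byte(s))
  byte[10]=0x2A cont=0 payload=0x2A=42: acc |= 42<<0 -> acc=42 shift=7 [end]
Varint 4: bytes[10:11] = 2A -> value 42 (1 byte(s))
  byte[11]=0x8F cont=1 payload=0x0F=15: acc |= 15<<0 -> acc=15 shift=7
  byte[12]=0xF8 cont=1 payload=0x78=120: acc |= 120<<7 -> acc=15375 shift=14
  byte[13]=0xB1 cont=1 payload=0x31=49: acc |= 49<<14 -> acc=818191 shift=21
  byte[14]=0x17 cont=0 payload=0x17=23: acc |= 23<<21 -> acc=49052687 shift=28 [end]
Varint 5: bytes[11:15] = 8F F8 B1 17 -> value 49052687 (4 byte(s))
  byte[15]=0x5B cont=0 payload=0x5B=91: acc |= 91<<0 -> acc=91 shift=7 [end]
Varint 6: bytes[15:16] = 5B -> value 91 (1 byte(s))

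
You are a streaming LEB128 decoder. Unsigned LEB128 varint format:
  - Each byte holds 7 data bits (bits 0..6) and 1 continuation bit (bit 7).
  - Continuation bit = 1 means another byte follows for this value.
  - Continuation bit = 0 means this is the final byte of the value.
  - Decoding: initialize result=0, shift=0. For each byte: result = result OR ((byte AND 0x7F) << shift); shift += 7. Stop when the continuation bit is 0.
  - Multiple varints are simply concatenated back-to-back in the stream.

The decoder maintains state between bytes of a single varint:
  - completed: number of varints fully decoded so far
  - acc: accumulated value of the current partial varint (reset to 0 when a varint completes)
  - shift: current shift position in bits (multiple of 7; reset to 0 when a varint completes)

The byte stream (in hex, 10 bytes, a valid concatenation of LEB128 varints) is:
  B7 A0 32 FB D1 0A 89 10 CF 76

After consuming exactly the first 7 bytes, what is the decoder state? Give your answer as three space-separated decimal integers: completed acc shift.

Answer: 2 9 7

Derivation:
byte[0]=0xB7 cont=1 payload=0x37: acc |= 55<<0 -> completed=0 acc=55 shift=7
byte[1]=0xA0 cont=1 payload=0x20: acc |= 32<<7 -> completed=0 acc=4151 shift=14
byte[2]=0x32 cont=0 payload=0x32: varint #1 complete (value=823351); reset -> completed=1 acc=0 shift=0
byte[3]=0xFB cont=1 payload=0x7B: acc |= 123<<0 -> completed=1 acc=123 shift=7
byte[4]=0xD1 cont=1 payload=0x51: acc |= 81<<7 -> completed=1 acc=10491 shift=14
byte[5]=0x0A cont=0 payload=0x0A: varint #2 complete (value=174331); reset -> completed=2 acc=0 shift=0
byte[6]=0x89 cont=1 payload=0x09: acc |= 9<<0 -> completed=2 acc=9 shift=7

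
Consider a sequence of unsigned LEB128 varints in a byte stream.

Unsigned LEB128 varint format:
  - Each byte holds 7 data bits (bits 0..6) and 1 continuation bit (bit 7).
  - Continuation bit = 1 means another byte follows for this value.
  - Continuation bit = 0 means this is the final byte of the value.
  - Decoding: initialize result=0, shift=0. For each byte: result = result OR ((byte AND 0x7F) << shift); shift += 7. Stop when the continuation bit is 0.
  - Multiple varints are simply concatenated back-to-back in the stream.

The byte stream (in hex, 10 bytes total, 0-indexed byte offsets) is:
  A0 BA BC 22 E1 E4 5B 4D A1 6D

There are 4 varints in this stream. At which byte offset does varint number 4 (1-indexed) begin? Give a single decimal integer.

  byte[0]=0xA0 cont=1 payload=0x20=32: acc |= 32<<0 -> acc=32 shift=7
  byte[1]=0xBA cont=1 payload=0x3A=58: acc |= 58<<7 -> acc=7456 shift=14
  byte[2]=0xBC cont=1 payload=0x3C=60: acc |= 60<<14 -> acc=990496 shift=21
  byte[3]=0x22 cont=0 payload=0x22=34: acc |= 34<<21 -> acc=72293664 shift=28 [end]
Varint 1: bytes[0:4] = A0 BA BC 22 -> value 72293664 (4 byte(s))
  byte[4]=0xE1 cont=1 payload=0x61=97: acc |= 97<<0 -> acc=97 shift=7
  byte[5]=0xE4 cont=1 payload=0x64=100: acc |= 100<<7 -> acc=12897 shift=14
  byte[6]=0x5B cont=0 payload=0x5B=91: acc |= 91<<14 -> acc=1503841 shift=21 [end]
Varint 2: bytes[4:7] = E1 E4 5B -> value 1503841 (3 byte(s))
  byte[7]=0x4D cont=0 payload=0x4D=77: acc |= 77<<0 -> acc=77 shift=7 [end]
Varint 3: bytes[7:8] = 4D -> value 77 (1 byte(s))
  byte[8]=0xA1 cont=1 payload=0x21=33: acc |= 33<<0 -> acc=33 shift=7
  byte[9]=0x6D cont=0 payload=0x6D=109: acc |= 109<<7 -> acc=13985 shift=14 [end]
Varint 4: bytes[8:10] = A1 6D -> value 13985 (2 byte(s))

Answer: 8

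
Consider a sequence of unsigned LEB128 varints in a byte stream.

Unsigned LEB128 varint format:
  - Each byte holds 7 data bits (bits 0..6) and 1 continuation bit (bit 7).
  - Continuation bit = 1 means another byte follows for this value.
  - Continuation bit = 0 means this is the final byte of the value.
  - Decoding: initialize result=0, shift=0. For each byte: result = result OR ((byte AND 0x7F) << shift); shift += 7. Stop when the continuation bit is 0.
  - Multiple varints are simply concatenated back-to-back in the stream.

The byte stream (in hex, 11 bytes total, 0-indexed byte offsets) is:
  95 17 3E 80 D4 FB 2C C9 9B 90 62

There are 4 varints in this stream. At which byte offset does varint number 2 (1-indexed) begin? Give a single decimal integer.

Answer: 2

Derivation:
  byte[0]=0x95 cont=1 payload=0x15=21: acc |= 21<<0 -> acc=21 shift=7
  byte[1]=0x17 cont=0 payload=0x17=23: acc |= 23<<7 -> acc=2965 shift=14 [end]
Varint 1: bytes[0:2] = 95 17 -> value 2965 (2 byte(s))
  byte[2]=0x3E cont=0 payload=0x3E=62: acc |= 62<<0 -> acc=62 shift=7 [end]
Varint 2: bytes[2:3] = 3E -> value 62 (1 byte(s))
  byte[3]=0x80 cont=1 payload=0x00=0: acc |= 0<<0 -> acc=0 shift=7
  byte[4]=0xD4 cont=1 payload=0x54=84: acc |= 84<<7 -> acc=10752 shift=14
  byte[5]=0xFB cont=1 payload=0x7B=123: acc |= 123<<14 -> acc=2025984 shift=21
  byte[6]=0x2C cont=0 payload=0x2C=44: acc |= 44<<21 -> acc=94300672 shift=28 [end]
Varint 3: bytes[3:7] = 80 D4 FB 2C -> value 94300672 (4 byte(s))
  byte[7]=0xC9 cont=1 payload=0x49=73: acc |= 73<<0 -> acc=73 shift=7
  byte[8]=0x9B cont=1 payload=0x1B=27: acc |= 27<<7 -> acc=3529 shift=14
  byte[9]=0x90 cont=1 payload=0x10=16: acc |= 16<<14 -> acc=265673 shift=21
  byte[10]=0x62 cont=0 payload=0x62=98: acc |= 98<<21 -> acc=205786569 shift=28 [end]
Varint 4: bytes[7:11] = C9 9B 90 62 -> value 205786569 (4 byte(s))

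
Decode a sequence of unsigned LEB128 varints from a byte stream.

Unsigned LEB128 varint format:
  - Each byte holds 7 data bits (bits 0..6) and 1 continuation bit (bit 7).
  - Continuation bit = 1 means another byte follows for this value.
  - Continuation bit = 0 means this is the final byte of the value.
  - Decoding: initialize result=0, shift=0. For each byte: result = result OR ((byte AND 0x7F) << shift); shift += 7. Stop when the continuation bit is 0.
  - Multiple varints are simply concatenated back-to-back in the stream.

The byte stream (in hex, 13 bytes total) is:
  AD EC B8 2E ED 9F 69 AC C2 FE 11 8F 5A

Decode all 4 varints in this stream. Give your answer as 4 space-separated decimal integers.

Answer: 97400365 1724397 37724460 11535

Derivation:
  byte[0]=0xAD cont=1 payload=0x2D=45: acc |= 45<<0 -> acc=45 shift=7
  byte[1]=0xEC cont=1 payload=0x6C=108: acc |= 108<<7 -> acc=13869 shift=14
  byte[2]=0xB8 cont=1 payload=0x38=56: acc |= 56<<14 -> acc=931373 shift=21
  byte[3]=0x2E cont=0 payload=0x2E=46: acc |= 46<<21 -> acc=97400365 shift=28 [end]
Varint 1: bytes[0:4] = AD EC B8 2E -> value 97400365 (4 byte(s))
  byte[4]=0xED cont=1 payload=0x6D=109: acc |= 109<<0 -> acc=109 shift=7
  byte[5]=0x9F cont=1 payload=0x1F=31: acc |= 31<<7 -> acc=4077 shift=14
  byte[6]=0x69 cont=0 payload=0x69=105: acc |= 105<<14 -> acc=1724397 shift=21 [end]
Varint 2: bytes[4:7] = ED 9F 69 -> value 1724397 (3 byte(s))
  byte[7]=0xAC cont=1 payload=0x2C=44: acc |= 44<<0 -> acc=44 shift=7
  byte[8]=0xC2 cont=1 payload=0x42=66: acc |= 66<<7 -> acc=8492 shift=14
  byte[9]=0xFE cont=1 payload=0x7E=126: acc |= 126<<14 -> acc=2072876 shift=21
  byte[10]=0x11 cont=0 payload=0x11=17: acc |= 17<<21 -> acc=37724460 shift=28 [end]
Varint 3: bytes[7:11] = AC C2 FE 11 -> value 37724460 (4 byte(s))
  byte[11]=0x8F cont=1 payload=0x0F=15: acc |= 15<<0 -> acc=15 shift=7
  byte[12]=0x5A cont=0 payload=0x5A=90: acc |= 90<<7 -> acc=11535 shift=14 [end]
Varint 4: bytes[11:13] = 8F 5A -> value 11535 (2 byte(s))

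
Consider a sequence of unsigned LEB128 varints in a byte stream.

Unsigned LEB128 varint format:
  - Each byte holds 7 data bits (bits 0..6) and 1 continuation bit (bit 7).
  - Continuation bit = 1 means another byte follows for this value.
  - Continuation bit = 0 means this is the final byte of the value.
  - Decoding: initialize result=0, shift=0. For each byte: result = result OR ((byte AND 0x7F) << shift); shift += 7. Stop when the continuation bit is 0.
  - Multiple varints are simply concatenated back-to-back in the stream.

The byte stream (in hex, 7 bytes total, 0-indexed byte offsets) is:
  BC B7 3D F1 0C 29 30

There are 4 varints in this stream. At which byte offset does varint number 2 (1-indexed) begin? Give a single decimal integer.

Answer: 3

Derivation:
  byte[0]=0xBC cont=1 payload=0x3C=60: acc |= 60<<0 -> acc=60 shift=7
  byte[1]=0xB7 cont=1 payload=0x37=55: acc |= 55<<7 -> acc=7100 shift=14
  byte[2]=0x3D cont=0 payload=0x3D=61: acc |= 61<<14 -> acc=1006524 shift=21 [end]
Varint 1: bytes[0:3] = BC B7 3D -> value 1006524 (3 byte(s))
  byte[3]=0xF1 cont=1 payload=0x71=113: acc |= 113<<0 -> acc=113 shift=7
  byte[4]=0x0C cont=0 payload=0x0C=12: acc |= 12<<7 -> acc=1649 shift=14 [end]
Varint 2: bytes[3:5] = F1 0C -> value 1649 (2 byte(s))
  byte[5]=0x29 cont=0 payload=0x29=41: acc |= 41<<0 -> acc=41 shift=7 [end]
Varint 3: bytes[5:6] = 29 -> value 41 (1 byte(s))
  byte[6]=0x30 cont=0 payload=0x30=48: acc |= 48<<0 -> acc=48 shift=7 [end]
Varint 4: bytes[6:7] = 30 -> value 48 (1 byte(s))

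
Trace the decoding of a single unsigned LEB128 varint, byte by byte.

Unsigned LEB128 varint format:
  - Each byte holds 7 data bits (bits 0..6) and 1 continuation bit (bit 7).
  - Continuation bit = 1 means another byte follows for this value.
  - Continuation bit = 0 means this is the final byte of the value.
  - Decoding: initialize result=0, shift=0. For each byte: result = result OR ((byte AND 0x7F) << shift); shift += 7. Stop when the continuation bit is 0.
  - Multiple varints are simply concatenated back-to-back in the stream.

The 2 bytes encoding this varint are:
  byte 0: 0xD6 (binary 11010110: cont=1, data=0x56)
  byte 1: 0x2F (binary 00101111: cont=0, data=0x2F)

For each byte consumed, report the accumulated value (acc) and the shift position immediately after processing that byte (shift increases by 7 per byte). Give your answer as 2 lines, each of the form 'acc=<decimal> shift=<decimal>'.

Answer: acc=86 shift=7
acc=6102 shift=14

Derivation:
byte 0=0xD6: payload=0x56=86, contrib = 86<<0 = 86; acc -> 86, shift -> 7
byte 1=0x2F: payload=0x2F=47, contrib = 47<<7 = 6016; acc -> 6102, shift -> 14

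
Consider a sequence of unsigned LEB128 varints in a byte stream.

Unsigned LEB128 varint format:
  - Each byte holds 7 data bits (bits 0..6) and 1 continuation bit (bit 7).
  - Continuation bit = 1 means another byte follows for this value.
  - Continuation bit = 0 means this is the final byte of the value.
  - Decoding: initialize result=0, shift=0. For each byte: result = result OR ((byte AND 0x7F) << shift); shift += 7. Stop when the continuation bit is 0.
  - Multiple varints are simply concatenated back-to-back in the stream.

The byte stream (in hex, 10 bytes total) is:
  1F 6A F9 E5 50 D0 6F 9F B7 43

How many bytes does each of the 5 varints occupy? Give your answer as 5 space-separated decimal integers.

  byte[0]=0x1F cont=0 payload=0x1F=31: acc |= 31<<0 -> acc=31 shift=7 [end]
Varint 1: bytes[0:1] = 1F -> value 31 (1 byte(s))
  byte[1]=0x6A cont=0 payload=0x6A=106: acc |= 106<<0 -> acc=106 shift=7 [end]
Varint 2: bytes[1:2] = 6A -> value 106 (1 byte(s))
  byte[2]=0xF9 cont=1 payload=0x79=121: acc |= 121<<0 -> acc=121 shift=7
  byte[3]=0xE5 cont=1 payload=0x65=101: acc |= 101<<7 -> acc=13049 shift=14
  byte[4]=0x50 cont=0 payload=0x50=80: acc |= 80<<14 -> acc=1323769 shift=21 [end]
Varint 3: bytes[2:5] = F9 E5 50 -> value 1323769 (3 byte(s))
  byte[5]=0xD0 cont=1 payload=0x50=80: acc |= 80<<0 -> acc=80 shift=7
  byte[6]=0x6F cont=0 payload=0x6F=111: acc |= 111<<7 -> acc=14288 shift=14 [end]
Varint 4: bytes[5:7] = D0 6F -> value 14288 (2 byte(s))
  byte[7]=0x9F cont=1 payload=0x1F=31: acc |= 31<<0 -> acc=31 shift=7
  byte[8]=0xB7 cont=1 payload=0x37=55: acc |= 55<<7 -> acc=7071 shift=14
  byte[9]=0x43 cont=0 payload=0x43=67: acc |= 67<<14 -> acc=1104799 shift=21 [end]
Varint 5: bytes[7:10] = 9F B7 43 -> value 1104799 (3 byte(s))

Answer: 1 1 3 2 3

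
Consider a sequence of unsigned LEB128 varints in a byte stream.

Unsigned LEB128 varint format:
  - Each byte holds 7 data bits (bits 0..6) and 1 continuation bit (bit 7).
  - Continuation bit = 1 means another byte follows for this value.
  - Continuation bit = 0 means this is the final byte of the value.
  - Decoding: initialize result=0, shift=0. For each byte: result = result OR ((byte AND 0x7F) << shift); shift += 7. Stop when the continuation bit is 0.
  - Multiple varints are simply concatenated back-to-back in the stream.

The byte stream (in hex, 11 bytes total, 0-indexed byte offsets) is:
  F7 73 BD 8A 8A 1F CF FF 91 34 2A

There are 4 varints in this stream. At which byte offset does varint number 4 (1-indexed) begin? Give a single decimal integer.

Answer: 10

Derivation:
  byte[0]=0xF7 cont=1 payload=0x77=119: acc |= 119<<0 -> acc=119 shift=7
  byte[1]=0x73 cont=0 payload=0x73=115: acc |= 115<<7 -> acc=14839 shift=14 [end]
Varint 1: bytes[0:2] = F7 73 -> value 14839 (2 byte(s))
  byte[2]=0xBD cont=1 payload=0x3D=61: acc |= 61<<0 -> acc=61 shift=7
  byte[3]=0x8A cont=1 payload=0x0A=10: acc |= 10<<7 -> acc=1341 shift=14
  byte[4]=0x8A cont=1 payload=0x0A=10: acc |= 10<<14 -> acc=165181 shift=21
  byte[5]=0x1F cont=0 payload=0x1F=31: acc |= 31<<21 -> acc=65176893 shift=28 [end]
Varint 2: bytes[2:6] = BD 8A 8A 1F -> value 65176893 (4 byte(s))
  byte[6]=0xCF cont=1 payload=0x4F=79: acc |= 79<<0 -> acc=79 shift=7
  byte[7]=0xFF cont=1 payload=0x7F=127: acc |= 127<<7 -> acc=16335 shift=14
  byte[8]=0x91 cont=1 payload=0x11=17: acc |= 17<<14 -> acc=294863 shift=21
  byte[9]=0x34 cont=0 payload=0x34=52: acc |= 52<<21 -> acc=109346767 shift=28 [end]
Varint 3: bytes[6:10] = CF FF 91 34 -> value 109346767 (4 byte(s))
  byte[10]=0x2A cont=0 payload=0x2A=42: acc |= 42<<0 -> acc=42 shift=7 [end]
Varint 4: bytes[10:11] = 2A -> value 42 (1 byte(s))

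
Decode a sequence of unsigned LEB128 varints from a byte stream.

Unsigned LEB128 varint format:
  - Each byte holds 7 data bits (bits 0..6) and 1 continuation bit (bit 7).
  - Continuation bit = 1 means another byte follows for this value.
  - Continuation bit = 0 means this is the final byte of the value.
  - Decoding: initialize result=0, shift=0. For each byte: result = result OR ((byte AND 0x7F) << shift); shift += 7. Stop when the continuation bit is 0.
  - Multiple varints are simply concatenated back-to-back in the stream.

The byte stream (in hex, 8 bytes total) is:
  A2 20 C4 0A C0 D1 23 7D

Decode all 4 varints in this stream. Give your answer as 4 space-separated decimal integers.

Answer: 4130 1348 583872 125

Derivation:
  byte[0]=0xA2 cont=1 payload=0x22=34: acc |= 34<<0 -> acc=34 shift=7
  byte[1]=0x20 cont=0 payload=0x20=32: acc |= 32<<7 -> acc=4130 shift=14 [end]
Varint 1: bytes[0:2] = A2 20 -> value 4130 (2 byte(s))
  byte[2]=0xC4 cont=1 payload=0x44=68: acc |= 68<<0 -> acc=68 shift=7
  byte[3]=0x0A cont=0 payload=0x0A=10: acc |= 10<<7 -> acc=1348 shift=14 [end]
Varint 2: bytes[2:4] = C4 0A -> value 1348 (2 byte(s))
  byte[4]=0xC0 cont=1 payload=0x40=64: acc |= 64<<0 -> acc=64 shift=7
  byte[5]=0xD1 cont=1 payload=0x51=81: acc |= 81<<7 -> acc=10432 shift=14
  byte[6]=0x23 cont=0 payload=0x23=35: acc |= 35<<14 -> acc=583872 shift=21 [end]
Varint 3: bytes[4:7] = C0 D1 23 -> value 583872 (3 byte(s))
  byte[7]=0x7D cont=0 payload=0x7D=125: acc |= 125<<0 -> acc=125 shift=7 [end]
Varint 4: bytes[7:8] = 7D -> value 125 (1 byte(s))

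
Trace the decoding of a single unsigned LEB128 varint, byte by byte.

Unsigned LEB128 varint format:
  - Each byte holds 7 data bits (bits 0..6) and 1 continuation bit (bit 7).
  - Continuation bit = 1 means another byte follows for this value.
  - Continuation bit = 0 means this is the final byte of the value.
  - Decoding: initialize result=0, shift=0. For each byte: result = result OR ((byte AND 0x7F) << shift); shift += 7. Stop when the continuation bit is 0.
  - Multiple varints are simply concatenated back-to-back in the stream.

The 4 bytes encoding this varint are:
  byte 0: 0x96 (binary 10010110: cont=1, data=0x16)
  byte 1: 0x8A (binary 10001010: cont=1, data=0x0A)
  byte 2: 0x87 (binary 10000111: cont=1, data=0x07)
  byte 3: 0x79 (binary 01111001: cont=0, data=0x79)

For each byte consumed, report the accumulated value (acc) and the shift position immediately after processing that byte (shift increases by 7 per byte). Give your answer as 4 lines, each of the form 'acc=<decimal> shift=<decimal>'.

Answer: acc=22 shift=7
acc=1302 shift=14
acc=115990 shift=21
acc=253871382 shift=28

Derivation:
byte 0=0x96: payload=0x16=22, contrib = 22<<0 = 22; acc -> 22, shift -> 7
byte 1=0x8A: payload=0x0A=10, contrib = 10<<7 = 1280; acc -> 1302, shift -> 14
byte 2=0x87: payload=0x07=7, contrib = 7<<14 = 114688; acc -> 115990, shift -> 21
byte 3=0x79: payload=0x79=121, contrib = 121<<21 = 253755392; acc -> 253871382, shift -> 28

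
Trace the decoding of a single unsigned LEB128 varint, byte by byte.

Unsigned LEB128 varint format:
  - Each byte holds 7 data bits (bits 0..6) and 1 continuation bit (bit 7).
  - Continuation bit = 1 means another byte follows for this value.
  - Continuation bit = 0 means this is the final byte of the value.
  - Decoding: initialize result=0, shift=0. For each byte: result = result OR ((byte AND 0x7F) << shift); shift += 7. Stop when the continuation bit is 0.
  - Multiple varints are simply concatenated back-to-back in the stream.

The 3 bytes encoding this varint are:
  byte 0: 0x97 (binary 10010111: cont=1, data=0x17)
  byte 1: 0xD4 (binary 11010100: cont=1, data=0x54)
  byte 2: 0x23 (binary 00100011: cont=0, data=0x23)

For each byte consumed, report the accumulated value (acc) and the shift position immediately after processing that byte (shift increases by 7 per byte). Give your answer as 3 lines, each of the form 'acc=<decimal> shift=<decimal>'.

byte 0=0x97: payload=0x17=23, contrib = 23<<0 = 23; acc -> 23, shift -> 7
byte 1=0xD4: payload=0x54=84, contrib = 84<<7 = 10752; acc -> 10775, shift -> 14
byte 2=0x23: payload=0x23=35, contrib = 35<<14 = 573440; acc -> 584215, shift -> 21

Answer: acc=23 shift=7
acc=10775 shift=14
acc=584215 shift=21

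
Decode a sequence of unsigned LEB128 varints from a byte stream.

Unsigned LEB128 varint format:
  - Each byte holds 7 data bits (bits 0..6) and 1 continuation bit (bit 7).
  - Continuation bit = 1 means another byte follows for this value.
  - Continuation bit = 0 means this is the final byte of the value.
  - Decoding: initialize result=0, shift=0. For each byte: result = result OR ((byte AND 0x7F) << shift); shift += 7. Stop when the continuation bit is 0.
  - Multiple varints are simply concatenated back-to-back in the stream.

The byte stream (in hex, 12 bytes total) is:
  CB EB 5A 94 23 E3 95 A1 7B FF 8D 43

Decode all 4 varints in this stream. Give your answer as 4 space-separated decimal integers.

Answer: 1488331 4500 258493155 1099519

Derivation:
  byte[0]=0xCB cont=1 payload=0x4B=75: acc |= 75<<0 -> acc=75 shift=7
  byte[1]=0xEB cont=1 payload=0x6B=107: acc |= 107<<7 -> acc=13771 shift=14
  byte[2]=0x5A cont=0 payload=0x5A=90: acc |= 90<<14 -> acc=1488331 shift=21 [end]
Varint 1: bytes[0:3] = CB EB 5A -> value 1488331 (3 byte(s))
  byte[3]=0x94 cont=1 payload=0x14=20: acc |= 20<<0 -> acc=20 shift=7
  byte[4]=0x23 cont=0 payload=0x23=35: acc |= 35<<7 -> acc=4500 shift=14 [end]
Varint 2: bytes[3:5] = 94 23 -> value 4500 (2 byte(s))
  byte[5]=0xE3 cont=1 payload=0x63=99: acc |= 99<<0 -> acc=99 shift=7
  byte[6]=0x95 cont=1 payload=0x15=21: acc |= 21<<7 -> acc=2787 shift=14
  byte[7]=0xA1 cont=1 payload=0x21=33: acc |= 33<<14 -> acc=543459 shift=21
  byte[8]=0x7B cont=0 payload=0x7B=123: acc |= 123<<21 -> acc=258493155 shift=28 [end]
Varint 3: bytes[5:9] = E3 95 A1 7B -> value 258493155 (4 byte(s))
  byte[9]=0xFF cont=1 payload=0x7F=127: acc |= 127<<0 -> acc=127 shift=7
  byte[10]=0x8D cont=1 payload=0x0D=13: acc |= 13<<7 -> acc=1791 shift=14
  byte[11]=0x43 cont=0 payload=0x43=67: acc |= 67<<14 -> acc=1099519 shift=21 [end]
Varint 4: bytes[9:12] = FF 8D 43 -> value 1099519 (3 byte(s))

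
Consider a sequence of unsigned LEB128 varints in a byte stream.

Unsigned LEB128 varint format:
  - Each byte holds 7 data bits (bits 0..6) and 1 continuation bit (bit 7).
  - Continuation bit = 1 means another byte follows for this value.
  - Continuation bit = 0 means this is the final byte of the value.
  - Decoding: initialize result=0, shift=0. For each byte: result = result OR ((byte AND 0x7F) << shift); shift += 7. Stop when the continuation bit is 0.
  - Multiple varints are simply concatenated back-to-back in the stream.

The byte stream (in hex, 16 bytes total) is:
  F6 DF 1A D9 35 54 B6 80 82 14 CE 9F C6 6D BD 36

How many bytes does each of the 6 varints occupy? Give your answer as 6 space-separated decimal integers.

  byte[0]=0xF6 cont=1 payload=0x76=118: acc |= 118<<0 -> acc=118 shift=7
  byte[1]=0xDF cont=1 payload=0x5F=95: acc |= 95<<7 -> acc=12278 shift=14
  byte[2]=0x1A cont=0 payload=0x1A=26: acc |= 26<<14 -> acc=438262 shift=21 [end]
Varint 1: bytes[0:3] = F6 DF 1A -> value 438262 (3 byte(s))
  byte[3]=0xD9 cont=1 payload=0x59=89: acc |= 89<<0 -> acc=89 shift=7
  byte[4]=0x35 cont=0 payload=0x35=53: acc |= 53<<7 -> acc=6873 shift=14 [end]
Varint 2: bytes[3:5] = D9 35 -> value 6873 (2 byte(s))
  byte[5]=0x54 cont=0 payload=0x54=84: acc |= 84<<0 -> acc=84 shift=7 [end]
Varint 3: bytes[5:6] = 54 -> value 84 (1 byte(s))
  byte[6]=0xB6 cont=1 payload=0x36=54: acc |= 54<<0 -> acc=54 shift=7
  byte[7]=0x80 cont=1 payload=0x00=0: acc |= 0<<7 -> acc=54 shift=14
  byte[8]=0x82 cont=1 payload=0x02=2: acc |= 2<<14 -> acc=32822 shift=21
  byte[9]=0x14 cont=0 payload=0x14=20: acc |= 20<<21 -> acc=41975862 shift=28 [end]
Varint 4: bytes[6:10] = B6 80 82 14 -> value 41975862 (4 byte(s))
  byte[10]=0xCE cont=1 payload=0x4E=78: acc |= 78<<0 -> acc=78 shift=7
  byte[11]=0x9F cont=1 payload=0x1F=31: acc |= 31<<7 -> acc=4046 shift=14
  byte[12]=0xC6 cont=1 payload=0x46=70: acc |= 70<<14 -> acc=1150926 shift=21
  byte[13]=0x6D cont=0 payload=0x6D=109: acc |= 109<<21 -> acc=229740494 shift=28 [end]
Varint 5: bytes[10:14] = CE 9F C6 6D -> value 229740494 (4 byte(s))
  byte[14]=0xBD cont=1 payload=0x3D=61: acc |= 61<<0 -> acc=61 shift=7
  byte[15]=0x36 cont=0 payload=0x36=54: acc |= 54<<7 -> acc=6973 shift=14 [end]
Varint 6: bytes[14:16] = BD 36 -> value 6973 (2 byte(s))

Answer: 3 2 1 4 4 2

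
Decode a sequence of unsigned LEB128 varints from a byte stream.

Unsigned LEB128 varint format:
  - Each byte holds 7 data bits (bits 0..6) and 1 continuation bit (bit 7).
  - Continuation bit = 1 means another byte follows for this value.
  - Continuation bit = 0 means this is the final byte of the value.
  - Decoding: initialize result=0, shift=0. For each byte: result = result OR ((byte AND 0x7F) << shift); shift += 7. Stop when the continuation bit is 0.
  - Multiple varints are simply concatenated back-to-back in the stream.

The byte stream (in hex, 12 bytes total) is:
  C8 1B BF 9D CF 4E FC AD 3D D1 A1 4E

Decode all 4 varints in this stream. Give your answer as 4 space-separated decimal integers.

  byte[0]=0xC8 cont=1 payload=0x48=72: acc |= 72<<0 -> acc=72 shift=7
  byte[1]=0x1B cont=0 payload=0x1B=27: acc |= 27<<7 -> acc=3528 shift=14 [end]
Varint 1: bytes[0:2] = C8 1B -> value 3528 (2 byte(s))
  byte[2]=0xBF cont=1 payload=0x3F=63: acc |= 63<<0 -> acc=63 shift=7
  byte[3]=0x9D cont=1 payload=0x1D=29: acc |= 29<<7 -> acc=3775 shift=14
  byte[4]=0xCF cont=1 payload=0x4F=79: acc |= 79<<14 -> acc=1298111 shift=21
  byte[5]=0x4E cont=0 payload=0x4E=78: acc |= 78<<21 -> acc=164875967 shift=28 [end]
Varint 2: bytes[2:6] = BF 9D CF 4E -> value 164875967 (4 byte(s))
  byte[6]=0xFC cont=1 payload=0x7C=124: acc |= 124<<0 -> acc=124 shift=7
  byte[7]=0xAD cont=1 payload=0x2D=45: acc |= 45<<7 -> acc=5884 shift=14
  byte[8]=0x3D cont=0 payload=0x3D=61: acc |= 61<<14 -> acc=1005308 shift=21 [end]
Varint 3: bytes[6:9] = FC AD 3D -> value 1005308 (3 byte(s))
  byte[9]=0xD1 cont=1 payload=0x51=81: acc |= 81<<0 -> acc=81 shift=7
  byte[10]=0xA1 cont=1 payload=0x21=33: acc |= 33<<7 -> acc=4305 shift=14
  byte[11]=0x4E cont=0 payload=0x4E=78: acc |= 78<<14 -> acc=1282257 shift=21 [end]
Varint 4: bytes[9:12] = D1 A1 4E -> value 1282257 (3 byte(s))

Answer: 3528 164875967 1005308 1282257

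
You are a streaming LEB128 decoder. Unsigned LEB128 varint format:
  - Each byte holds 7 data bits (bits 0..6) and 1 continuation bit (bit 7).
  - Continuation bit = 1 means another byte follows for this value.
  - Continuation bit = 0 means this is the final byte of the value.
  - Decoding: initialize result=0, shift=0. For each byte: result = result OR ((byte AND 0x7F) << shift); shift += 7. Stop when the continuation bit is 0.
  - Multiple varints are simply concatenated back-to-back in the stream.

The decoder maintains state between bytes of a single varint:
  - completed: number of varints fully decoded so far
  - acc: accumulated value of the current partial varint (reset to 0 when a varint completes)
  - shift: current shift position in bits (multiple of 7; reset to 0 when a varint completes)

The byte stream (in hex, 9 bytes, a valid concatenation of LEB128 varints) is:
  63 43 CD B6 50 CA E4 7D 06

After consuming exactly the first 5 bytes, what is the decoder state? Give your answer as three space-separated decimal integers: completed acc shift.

Answer: 3 0 0

Derivation:
byte[0]=0x63 cont=0 payload=0x63: varint #1 complete (value=99); reset -> completed=1 acc=0 shift=0
byte[1]=0x43 cont=0 payload=0x43: varint #2 complete (value=67); reset -> completed=2 acc=0 shift=0
byte[2]=0xCD cont=1 payload=0x4D: acc |= 77<<0 -> completed=2 acc=77 shift=7
byte[3]=0xB6 cont=1 payload=0x36: acc |= 54<<7 -> completed=2 acc=6989 shift=14
byte[4]=0x50 cont=0 payload=0x50: varint #3 complete (value=1317709); reset -> completed=3 acc=0 shift=0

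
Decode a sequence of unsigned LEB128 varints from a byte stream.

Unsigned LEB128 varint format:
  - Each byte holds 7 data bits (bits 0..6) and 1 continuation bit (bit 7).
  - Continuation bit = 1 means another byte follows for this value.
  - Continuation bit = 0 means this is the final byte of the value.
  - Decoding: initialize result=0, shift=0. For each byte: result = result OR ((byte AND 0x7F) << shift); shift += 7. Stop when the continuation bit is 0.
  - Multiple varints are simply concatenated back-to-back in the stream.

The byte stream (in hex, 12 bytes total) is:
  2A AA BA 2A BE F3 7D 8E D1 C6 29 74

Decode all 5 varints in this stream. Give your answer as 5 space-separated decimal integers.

  byte[0]=0x2A cont=0 payload=0x2A=42: acc |= 42<<0 -> acc=42 shift=7 [end]
Varint 1: bytes[0:1] = 2A -> value 42 (1 byte(s))
  byte[1]=0xAA cont=1 payload=0x2A=42: acc |= 42<<0 -> acc=42 shift=7
  byte[2]=0xBA cont=1 payload=0x3A=58: acc |= 58<<7 -> acc=7466 shift=14
  byte[3]=0x2A cont=0 payload=0x2A=42: acc |= 42<<14 -> acc=695594 shift=21 [end]
Varint 2: bytes[1:4] = AA BA 2A -> value 695594 (3 byte(s))
  byte[4]=0xBE cont=1 payload=0x3E=62: acc |= 62<<0 -> acc=62 shift=7
  byte[5]=0xF3 cont=1 payload=0x73=115: acc |= 115<<7 -> acc=14782 shift=14
  byte[6]=0x7D cont=0 payload=0x7D=125: acc |= 125<<14 -> acc=2062782 shift=21 [end]
Varint 3: bytes[4:7] = BE F3 7D -> value 2062782 (3 byte(s))
  byte[7]=0x8E cont=1 payload=0x0E=14: acc |= 14<<0 -> acc=14 shift=7
  byte[8]=0xD1 cont=1 payload=0x51=81: acc |= 81<<7 -> acc=10382 shift=14
  byte[9]=0xC6 cont=1 payload=0x46=70: acc |= 70<<14 -> acc=1157262 shift=21
  byte[10]=0x29 cont=0 payload=0x29=41: acc |= 41<<21 -> acc=87140494 shift=28 [end]
Varint 4: bytes[7:11] = 8E D1 C6 29 -> value 87140494 (4 byte(s))
  byte[11]=0x74 cont=0 payload=0x74=116: acc |= 116<<0 -> acc=116 shift=7 [end]
Varint 5: bytes[11:12] = 74 -> value 116 (1 byte(s))

Answer: 42 695594 2062782 87140494 116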